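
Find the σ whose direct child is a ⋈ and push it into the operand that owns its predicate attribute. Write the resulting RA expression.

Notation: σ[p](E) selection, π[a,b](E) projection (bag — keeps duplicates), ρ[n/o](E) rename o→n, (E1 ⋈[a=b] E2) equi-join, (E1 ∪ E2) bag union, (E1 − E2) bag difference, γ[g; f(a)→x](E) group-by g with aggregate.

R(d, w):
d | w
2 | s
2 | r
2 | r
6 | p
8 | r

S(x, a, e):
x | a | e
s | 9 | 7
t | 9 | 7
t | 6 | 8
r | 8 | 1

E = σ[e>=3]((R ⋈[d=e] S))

σ filters on e, owned by the right side.
E' = (R ⋈[d=e] σ[e>=3](S))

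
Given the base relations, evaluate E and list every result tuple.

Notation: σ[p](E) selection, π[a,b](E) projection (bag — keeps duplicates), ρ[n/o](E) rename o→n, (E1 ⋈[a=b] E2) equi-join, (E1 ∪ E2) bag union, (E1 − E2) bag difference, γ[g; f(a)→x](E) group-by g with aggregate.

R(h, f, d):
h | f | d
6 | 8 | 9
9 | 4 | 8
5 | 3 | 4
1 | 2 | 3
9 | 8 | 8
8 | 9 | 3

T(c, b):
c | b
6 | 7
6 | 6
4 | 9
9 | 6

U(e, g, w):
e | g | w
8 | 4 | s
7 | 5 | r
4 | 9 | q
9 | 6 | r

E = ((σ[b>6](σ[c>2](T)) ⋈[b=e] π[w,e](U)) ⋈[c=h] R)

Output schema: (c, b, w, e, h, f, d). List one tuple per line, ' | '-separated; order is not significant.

Row counts bottom-up:
  T → 4
  σ[c>2](T) → 4
  σ[b>6](σ[c>2](T)) → 2
  U → 4
  π[w,e](U) → 4
  (σ[b>6](σ[c>2](T)) ⋈[b=e] π[w,e](U)) → 2
  R → 6
  ((σ[b>6](σ[c>2](T)) ⋈[b=e] π[w,e](U)) ⋈[c=h] R) → 1

== RESULT ==
c | b | w | e | h | f | d
6 | 7 | r | 7 | 6 | 8 | 9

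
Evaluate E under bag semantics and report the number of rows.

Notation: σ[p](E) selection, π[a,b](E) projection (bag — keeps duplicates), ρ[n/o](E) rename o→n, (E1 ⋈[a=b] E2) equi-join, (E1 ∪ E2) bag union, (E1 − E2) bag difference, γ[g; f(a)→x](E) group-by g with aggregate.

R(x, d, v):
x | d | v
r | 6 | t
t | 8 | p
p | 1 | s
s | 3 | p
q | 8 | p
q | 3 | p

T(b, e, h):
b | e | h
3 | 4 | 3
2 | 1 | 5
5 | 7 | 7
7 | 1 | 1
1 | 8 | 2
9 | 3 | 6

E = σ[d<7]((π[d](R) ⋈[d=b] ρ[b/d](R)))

Stepwise |·|:
  R → 6
  π[d](R) → 6
  R → 6
  ρ[b/d](R) → 6
  (π[d](R) ⋈[d=b] ρ[b/d](R)) → 10
  σ[d<7]((π[d](R) ⋈[d=b] ρ[b/d](R))) → 6

|E| = 6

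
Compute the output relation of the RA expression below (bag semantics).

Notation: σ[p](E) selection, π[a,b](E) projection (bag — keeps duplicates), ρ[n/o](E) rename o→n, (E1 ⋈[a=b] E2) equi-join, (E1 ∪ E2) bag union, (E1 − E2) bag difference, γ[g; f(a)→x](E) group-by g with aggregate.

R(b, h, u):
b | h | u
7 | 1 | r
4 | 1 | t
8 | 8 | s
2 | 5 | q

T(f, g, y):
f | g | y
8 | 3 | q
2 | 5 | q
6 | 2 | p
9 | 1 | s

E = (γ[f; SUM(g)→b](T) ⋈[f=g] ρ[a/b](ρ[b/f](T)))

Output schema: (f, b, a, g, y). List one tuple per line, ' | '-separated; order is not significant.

Stepwise |·|:
  T → 4
  γ[f; SUM(g)→b](T) → 4
  T → 4
  ρ[b/f](T) → 4
  ρ[a/b](ρ[b/f](T)) → 4
  (γ[f; SUM(g)→b](T) ⋈[f=g] ρ[a/b](ρ[b/f](T))) → 1

== RESULT ==
f | b | a | g | y
2 | 5 | 6 | 2 | p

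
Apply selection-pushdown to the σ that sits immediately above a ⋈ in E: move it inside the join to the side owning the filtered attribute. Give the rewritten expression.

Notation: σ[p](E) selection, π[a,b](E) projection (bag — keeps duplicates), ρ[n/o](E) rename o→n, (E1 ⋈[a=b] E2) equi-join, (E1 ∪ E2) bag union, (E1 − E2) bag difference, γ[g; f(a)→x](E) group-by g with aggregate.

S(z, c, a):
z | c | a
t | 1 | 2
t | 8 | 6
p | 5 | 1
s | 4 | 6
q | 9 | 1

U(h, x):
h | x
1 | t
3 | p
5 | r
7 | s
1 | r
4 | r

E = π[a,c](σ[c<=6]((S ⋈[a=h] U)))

σ filters on c, owned by the left side.
E' = π[a,c]((σ[c<=6](S) ⋈[a=h] U))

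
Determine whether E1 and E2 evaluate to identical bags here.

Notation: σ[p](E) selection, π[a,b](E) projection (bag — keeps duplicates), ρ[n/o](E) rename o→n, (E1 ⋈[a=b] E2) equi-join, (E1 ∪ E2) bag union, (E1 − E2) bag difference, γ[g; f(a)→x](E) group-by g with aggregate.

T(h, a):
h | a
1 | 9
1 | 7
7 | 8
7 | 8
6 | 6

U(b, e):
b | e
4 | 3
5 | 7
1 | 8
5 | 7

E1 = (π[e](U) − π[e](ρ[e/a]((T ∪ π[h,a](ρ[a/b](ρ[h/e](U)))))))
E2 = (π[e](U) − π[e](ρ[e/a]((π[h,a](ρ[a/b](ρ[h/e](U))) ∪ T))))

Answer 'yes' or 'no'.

E1 row counts bottom-up:
  U → 4
  π[e](U) → 4
  T → 5
  U → 4
  ρ[h/e](U) → 4
  ρ[a/b](ρ[h/e](U)) → 4
  π[h,a](ρ[a/b](ρ[h/e](U))) → 4
  (T ∪ π[h,a](ρ[a/b](ρ[h/e](U)))) → 9
  ρ[e/a]((T ∪ π[h,a](ρ[a/b](ρ[h/e](U))))) → 9
  π[e](ρ[e/a]((T ∪ π[h,a](ρ[a/b](ρ[h/e](U)))))) → 9
  (π[e](U) − π[e](ρ[e/a]((T ∪ π[h,a](ρ[a/b](ρ[h/e](U))))))) → 2
E2 row counts bottom-up:
  U → 4
  π[e](U) → 4
  U → 4
  ρ[h/e](U) → 4
  ρ[a/b](ρ[h/e](U)) → 4
  π[h,a](ρ[a/b](ρ[h/e](U))) → 4
  T → 5
  (π[h,a](ρ[a/b](ρ[h/e](U))) ∪ T) → 9
  ρ[e/a]((π[h,a](ρ[a/b](ρ[h/e](U))) ∪ T)) → 9
  π[e](ρ[e/a]((π[h,a](ρ[a/b](ρ[h/e](U))) ∪ T))) → 9
  (π[e](U) − π[e](ρ[e/a]((π[h,a](ρ[a/b](ρ[h/e](U))) ∪ T)))) → 2

E1 and E2 produce the same multiset:
e
3
7

yes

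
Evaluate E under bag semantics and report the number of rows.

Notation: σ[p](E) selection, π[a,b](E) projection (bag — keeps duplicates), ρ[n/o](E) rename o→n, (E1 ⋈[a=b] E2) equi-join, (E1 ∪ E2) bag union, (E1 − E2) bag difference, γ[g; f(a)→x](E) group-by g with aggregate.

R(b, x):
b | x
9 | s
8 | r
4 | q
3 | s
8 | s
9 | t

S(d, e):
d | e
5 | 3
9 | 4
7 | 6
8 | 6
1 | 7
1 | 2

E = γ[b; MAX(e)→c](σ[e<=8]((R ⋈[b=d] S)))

Row counts bottom-up:
  R → 6
  S → 6
  (R ⋈[b=d] S) → 4
  σ[e<=8]((R ⋈[b=d] S)) → 4
  γ[b; MAX(e)→c](σ[e<=8]((R ⋈[b=d] S))) → 2

|E| = 2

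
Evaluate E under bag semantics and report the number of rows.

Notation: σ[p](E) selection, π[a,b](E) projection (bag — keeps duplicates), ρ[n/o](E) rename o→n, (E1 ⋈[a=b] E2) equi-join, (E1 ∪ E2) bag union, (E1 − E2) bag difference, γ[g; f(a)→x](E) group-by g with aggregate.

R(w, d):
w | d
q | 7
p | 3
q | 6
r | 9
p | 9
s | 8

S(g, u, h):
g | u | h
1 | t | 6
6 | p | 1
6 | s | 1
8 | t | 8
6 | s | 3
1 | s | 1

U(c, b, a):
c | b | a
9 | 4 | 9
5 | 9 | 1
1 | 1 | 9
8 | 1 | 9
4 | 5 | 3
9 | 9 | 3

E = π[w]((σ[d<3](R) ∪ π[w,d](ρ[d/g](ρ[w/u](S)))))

Row counts bottom-up:
  R → 6
  σ[d<3](R) → 0
  S → 6
  ρ[w/u](S) → 6
  ρ[d/g](ρ[w/u](S)) → 6
  π[w,d](ρ[d/g](ρ[w/u](S))) → 6
  (σ[d<3](R) ∪ π[w,d](ρ[d/g](ρ[w/u](S)))) → 6
  π[w]((σ[d<3](R) ∪ π[w,d](ρ[d/g](ρ[w/u](S))))) → 6

|E| = 6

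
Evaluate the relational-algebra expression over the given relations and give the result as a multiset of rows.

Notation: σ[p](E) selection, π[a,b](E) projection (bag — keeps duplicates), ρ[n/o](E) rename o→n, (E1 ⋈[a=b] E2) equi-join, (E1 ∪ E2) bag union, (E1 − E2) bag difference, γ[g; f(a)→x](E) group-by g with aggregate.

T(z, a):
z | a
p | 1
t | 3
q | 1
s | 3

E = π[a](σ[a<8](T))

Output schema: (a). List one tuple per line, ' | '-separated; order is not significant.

Per-node cardinality:
  T → 4
  σ[a<8](T) → 4
  π[a](σ[a<8](T)) → 4

== RESULT ==
a
1
1
3
3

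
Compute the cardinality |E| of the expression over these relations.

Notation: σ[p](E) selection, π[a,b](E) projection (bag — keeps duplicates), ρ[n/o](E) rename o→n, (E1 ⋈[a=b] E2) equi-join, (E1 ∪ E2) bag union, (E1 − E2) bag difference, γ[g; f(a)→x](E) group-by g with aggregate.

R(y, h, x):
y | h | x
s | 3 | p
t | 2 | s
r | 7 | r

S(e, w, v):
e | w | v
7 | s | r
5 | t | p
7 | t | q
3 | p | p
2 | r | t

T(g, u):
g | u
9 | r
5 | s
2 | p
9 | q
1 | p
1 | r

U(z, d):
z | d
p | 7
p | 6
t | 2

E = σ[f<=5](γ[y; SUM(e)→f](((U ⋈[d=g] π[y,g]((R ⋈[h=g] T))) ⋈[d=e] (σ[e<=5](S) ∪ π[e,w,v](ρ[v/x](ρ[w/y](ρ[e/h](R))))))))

Subexpression sizes:
  U → 3
  R → 3
  T → 6
  (R ⋈[h=g] T) → 1
  π[y,g]((R ⋈[h=g] T)) → 1
  (U ⋈[d=g] π[y,g]((R ⋈[h=g] T))) → 1
  S → 5
  σ[e<=5](S) → 3
  R → 3
  ρ[e/h](R) → 3
  ρ[w/y](ρ[e/h](R)) → 3
  ρ[v/x](ρ[w/y](ρ[e/h](R))) → 3
  π[e,w,v](ρ[v/x](ρ[w/y](ρ[e/h](R)))) → 3
  (σ[e<=5](S) ∪ π[e,w,v](ρ[v/x](ρ[w/y](ρ[e/h](R))))) → 6
  ((U ⋈[d=g] π[y,g]((R ⋈[h=g] T))) ⋈[d=e] (σ[e<=5](S) ∪ π[e,w,v](ρ[v/x](ρ[w/y](ρ[e/h](R)))))) → 2
  γ[y; SUM(e)→f](((U ⋈[d=g] π[y,g]((R ⋈[h=g] T))) ⋈[d=e] (σ[e<=5](S) ∪ π[e,w,v](ρ[v/x](ρ[w/y](ρ[e/h](R))))))) → 1
  σ[f<=5](γ[y; SUM(e)→f](((U ⋈[d=g] π[y,g]((R ⋈[h=g] T))) ⋈[d=e] (σ[e<=5](S) ∪ π[e,w,v](ρ[v/x](ρ[w/y](ρ[e/h](R)))))))) → 1

|E| = 1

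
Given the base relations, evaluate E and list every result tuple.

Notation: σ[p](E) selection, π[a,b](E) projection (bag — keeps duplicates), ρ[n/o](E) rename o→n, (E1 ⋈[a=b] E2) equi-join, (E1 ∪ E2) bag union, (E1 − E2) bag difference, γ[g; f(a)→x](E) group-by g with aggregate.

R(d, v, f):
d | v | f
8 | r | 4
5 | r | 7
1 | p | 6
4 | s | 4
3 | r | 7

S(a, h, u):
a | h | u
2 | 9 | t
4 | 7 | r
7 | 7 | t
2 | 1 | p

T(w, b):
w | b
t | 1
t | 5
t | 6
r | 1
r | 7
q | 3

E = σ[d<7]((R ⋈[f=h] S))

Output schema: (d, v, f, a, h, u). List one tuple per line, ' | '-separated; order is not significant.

Row counts bottom-up:
  R → 5
  S → 4
  (R ⋈[f=h] S) → 4
  σ[d<7]((R ⋈[f=h] S)) → 4

== RESULT ==
d | v | f | a | h | u
3 | r | 7 | 4 | 7 | r
3 | r | 7 | 7 | 7 | t
5 | r | 7 | 4 | 7 | r
5 | r | 7 | 7 | 7 | t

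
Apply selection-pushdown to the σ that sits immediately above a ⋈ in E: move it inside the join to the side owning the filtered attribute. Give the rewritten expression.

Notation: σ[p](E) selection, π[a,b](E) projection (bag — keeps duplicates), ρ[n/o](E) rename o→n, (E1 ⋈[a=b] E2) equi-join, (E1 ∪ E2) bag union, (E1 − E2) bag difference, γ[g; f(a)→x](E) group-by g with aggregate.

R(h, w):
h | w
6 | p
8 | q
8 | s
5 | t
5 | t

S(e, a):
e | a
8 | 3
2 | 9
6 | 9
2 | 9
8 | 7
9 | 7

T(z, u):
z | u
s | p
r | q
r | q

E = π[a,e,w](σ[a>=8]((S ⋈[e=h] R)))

σ filters on a, owned by the left side.
E' = π[a,e,w]((σ[a>=8](S) ⋈[e=h] R))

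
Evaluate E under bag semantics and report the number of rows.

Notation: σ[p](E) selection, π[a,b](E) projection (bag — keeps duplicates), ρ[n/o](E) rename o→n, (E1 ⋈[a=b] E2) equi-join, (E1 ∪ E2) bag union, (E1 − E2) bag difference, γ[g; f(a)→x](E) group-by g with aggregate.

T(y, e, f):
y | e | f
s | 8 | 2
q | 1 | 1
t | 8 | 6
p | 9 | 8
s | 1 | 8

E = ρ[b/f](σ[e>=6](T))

Subexpression sizes:
  T → 5
  σ[e>=6](T) → 3
  ρ[b/f](σ[e>=6](T)) → 3

|E| = 3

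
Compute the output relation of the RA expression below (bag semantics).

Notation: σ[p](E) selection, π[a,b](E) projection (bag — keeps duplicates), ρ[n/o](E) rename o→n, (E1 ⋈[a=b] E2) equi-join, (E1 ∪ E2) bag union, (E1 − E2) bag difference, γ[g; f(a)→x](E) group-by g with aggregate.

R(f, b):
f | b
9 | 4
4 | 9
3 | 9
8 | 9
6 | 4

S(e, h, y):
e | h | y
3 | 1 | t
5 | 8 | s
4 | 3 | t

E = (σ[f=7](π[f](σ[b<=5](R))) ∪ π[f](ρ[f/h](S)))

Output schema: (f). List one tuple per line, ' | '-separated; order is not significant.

Per-node cardinality:
  R → 5
  σ[b<=5](R) → 2
  π[f](σ[b<=5](R)) → 2
  σ[f=7](π[f](σ[b<=5](R))) → 0
  S → 3
  ρ[f/h](S) → 3
  π[f](ρ[f/h](S)) → 3
  (σ[f=7](π[f](σ[b<=5](R))) ∪ π[f](ρ[f/h](S))) → 3

== RESULT ==
f
1
3
8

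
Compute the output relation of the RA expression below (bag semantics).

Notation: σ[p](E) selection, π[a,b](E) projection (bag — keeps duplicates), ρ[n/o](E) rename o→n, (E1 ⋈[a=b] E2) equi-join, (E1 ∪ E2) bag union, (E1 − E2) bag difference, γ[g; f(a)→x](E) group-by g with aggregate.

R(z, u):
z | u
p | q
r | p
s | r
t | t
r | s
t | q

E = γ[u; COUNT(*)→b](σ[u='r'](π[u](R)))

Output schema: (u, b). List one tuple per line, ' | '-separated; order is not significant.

Stepwise |·|:
  R → 6
  π[u](R) → 6
  σ[u='r'](π[u](R)) → 1
  γ[u; COUNT(*)→b](σ[u='r'](π[u](R))) → 1

== RESULT ==
u | b
r | 1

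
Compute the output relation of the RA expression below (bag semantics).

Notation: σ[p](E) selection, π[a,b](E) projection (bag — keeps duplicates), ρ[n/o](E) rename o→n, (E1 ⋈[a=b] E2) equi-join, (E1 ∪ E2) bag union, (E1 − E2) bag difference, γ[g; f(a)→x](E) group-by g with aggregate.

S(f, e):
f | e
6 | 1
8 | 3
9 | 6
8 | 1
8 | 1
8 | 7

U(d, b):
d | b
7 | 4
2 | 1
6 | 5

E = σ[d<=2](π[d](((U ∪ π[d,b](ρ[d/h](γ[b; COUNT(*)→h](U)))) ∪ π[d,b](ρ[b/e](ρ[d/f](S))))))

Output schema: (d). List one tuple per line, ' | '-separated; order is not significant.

Subexpression sizes:
  U → 3
  U → 3
  γ[b; COUNT(*)→h](U) → 3
  ρ[d/h](γ[b; COUNT(*)→h](U)) → 3
  π[d,b](ρ[d/h](γ[b; COUNT(*)→h](U))) → 3
  (U ∪ π[d,b](ρ[d/h](γ[b; COUNT(*)→h](U)))) → 6
  S → 6
  ρ[d/f](S) → 6
  ρ[b/e](ρ[d/f](S)) → 6
  π[d,b](ρ[b/e](ρ[d/f](S))) → 6
  ((U ∪ π[d,b](ρ[d/h](γ[b; COUNT(*)→h](U)))) ∪ π[d,b](ρ[b/e](ρ[d/f](S)))) → 12
  π[d](((U ∪ π[d,b](ρ[d/h](γ[b; COUNT(*)→h](U)))) ∪ π[d,b](ρ[b/e](ρ[d/f](S))))) → 12
  σ[d<=2](π[d](((U ∪ π[d,b](ρ[d/h](γ[b; COUNT(*)→h](U)))) ∪ π[d,b](ρ[b/e](ρ[d/f](S)))))) → 4

== RESULT ==
d
1
1
1
2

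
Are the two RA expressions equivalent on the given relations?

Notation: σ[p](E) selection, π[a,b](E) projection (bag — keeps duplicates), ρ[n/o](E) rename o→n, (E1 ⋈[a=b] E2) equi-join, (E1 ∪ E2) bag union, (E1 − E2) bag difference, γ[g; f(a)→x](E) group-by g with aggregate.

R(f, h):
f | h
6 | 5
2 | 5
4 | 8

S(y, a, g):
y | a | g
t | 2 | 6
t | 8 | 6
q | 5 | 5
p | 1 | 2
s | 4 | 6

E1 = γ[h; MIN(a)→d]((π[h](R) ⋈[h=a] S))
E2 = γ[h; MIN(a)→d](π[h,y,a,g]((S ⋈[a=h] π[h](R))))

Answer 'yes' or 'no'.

E1 per-node cardinality:
  R → 3
  π[h](R) → 3
  S → 5
  (π[h](R) ⋈[h=a] S) → 3
  γ[h; MIN(a)→d]((π[h](R) ⋈[h=a] S)) → 2
E2 per-node cardinality:
  S → 5
  R → 3
  π[h](R) → 3
  (S ⋈[a=h] π[h](R)) → 3
  π[h,y,a,g]((S ⋈[a=h] π[h](R))) → 3
  γ[h; MIN(a)→d](π[h,y,a,g]((S ⋈[a=h] π[h](R)))) → 2

E1 and E2 produce the same multiset:
h | d
5 | 5
8 | 8

yes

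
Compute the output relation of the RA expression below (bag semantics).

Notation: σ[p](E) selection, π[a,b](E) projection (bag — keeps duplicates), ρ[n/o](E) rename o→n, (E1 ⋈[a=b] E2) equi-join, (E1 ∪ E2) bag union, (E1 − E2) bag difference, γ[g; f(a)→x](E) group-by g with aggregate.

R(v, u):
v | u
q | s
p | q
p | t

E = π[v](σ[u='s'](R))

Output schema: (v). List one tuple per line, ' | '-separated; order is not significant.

Subexpression sizes:
  R → 3
  σ[u='s'](R) → 1
  π[v](σ[u='s'](R)) → 1

== RESULT ==
v
q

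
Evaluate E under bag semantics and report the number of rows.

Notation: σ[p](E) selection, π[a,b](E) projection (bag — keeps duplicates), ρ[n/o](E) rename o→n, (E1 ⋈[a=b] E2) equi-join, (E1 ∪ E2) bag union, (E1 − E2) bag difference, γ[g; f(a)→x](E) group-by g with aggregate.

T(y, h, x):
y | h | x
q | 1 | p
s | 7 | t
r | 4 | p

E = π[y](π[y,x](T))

Row counts bottom-up:
  T → 3
  π[y,x](T) → 3
  π[y](π[y,x](T)) → 3

|E| = 3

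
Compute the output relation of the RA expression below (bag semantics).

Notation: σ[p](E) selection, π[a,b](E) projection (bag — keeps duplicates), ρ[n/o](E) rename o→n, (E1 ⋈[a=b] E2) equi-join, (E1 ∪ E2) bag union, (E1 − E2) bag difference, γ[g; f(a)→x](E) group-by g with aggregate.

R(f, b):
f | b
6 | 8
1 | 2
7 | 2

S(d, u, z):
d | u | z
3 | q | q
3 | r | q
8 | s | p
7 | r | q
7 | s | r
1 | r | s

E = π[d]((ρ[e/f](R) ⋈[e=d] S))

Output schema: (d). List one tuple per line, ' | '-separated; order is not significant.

Stepwise |·|:
  R → 3
  ρ[e/f](R) → 3
  S → 6
  (ρ[e/f](R) ⋈[e=d] S) → 3
  π[d]((ρ[e/f](R) ⋈[e=d] S)) → 3

== RESULT ==
d
1
7
7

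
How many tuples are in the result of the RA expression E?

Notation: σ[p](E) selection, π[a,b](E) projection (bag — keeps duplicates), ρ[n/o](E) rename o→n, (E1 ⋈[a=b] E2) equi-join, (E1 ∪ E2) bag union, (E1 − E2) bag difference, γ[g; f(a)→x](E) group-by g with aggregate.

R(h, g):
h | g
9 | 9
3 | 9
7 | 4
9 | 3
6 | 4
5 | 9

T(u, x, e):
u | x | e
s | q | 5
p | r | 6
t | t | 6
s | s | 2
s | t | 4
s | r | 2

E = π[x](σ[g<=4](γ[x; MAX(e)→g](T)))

Subexpression sizes:
  T → 6
  γ[x; MAX(e)→g](T) → 4
  σ[g<=4](γ[x; MAX(e)→g](T)) → 1
  π[x](σ[g<=4](γ[x; MAX(e)→g](T))) → 1

|E| = 1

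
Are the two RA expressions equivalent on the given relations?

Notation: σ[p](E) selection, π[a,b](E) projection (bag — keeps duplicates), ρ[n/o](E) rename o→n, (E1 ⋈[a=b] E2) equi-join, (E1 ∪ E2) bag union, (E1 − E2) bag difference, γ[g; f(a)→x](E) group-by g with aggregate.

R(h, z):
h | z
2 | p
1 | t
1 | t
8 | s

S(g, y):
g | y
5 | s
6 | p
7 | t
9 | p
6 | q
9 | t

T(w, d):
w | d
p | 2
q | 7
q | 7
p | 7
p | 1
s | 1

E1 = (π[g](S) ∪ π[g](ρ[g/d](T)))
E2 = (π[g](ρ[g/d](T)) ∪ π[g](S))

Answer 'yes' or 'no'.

E1 per-node cardinality:
  S → 6
  π[g](S) → 6
  T → 6
  ρ[g/d](T) → 6
  π[g](ρ[g/d](T)) → 6
  (π[g](S) ∪ π[g](ρ[g/d](T))) → 12
E2 per-node cardinality:
  T → 6
  ρ[g/d](T) → 6
  π[g](ρ[g/d](T)) → 6
  S → 6
  π[g](S) → 6
  (π[g](ρ[g/d](T)) ∪ π[g](S)) → 12

E1 and E2 produce the same multiset:
g
1
1
2
5
6
6
7
7
7
7
9
9

yes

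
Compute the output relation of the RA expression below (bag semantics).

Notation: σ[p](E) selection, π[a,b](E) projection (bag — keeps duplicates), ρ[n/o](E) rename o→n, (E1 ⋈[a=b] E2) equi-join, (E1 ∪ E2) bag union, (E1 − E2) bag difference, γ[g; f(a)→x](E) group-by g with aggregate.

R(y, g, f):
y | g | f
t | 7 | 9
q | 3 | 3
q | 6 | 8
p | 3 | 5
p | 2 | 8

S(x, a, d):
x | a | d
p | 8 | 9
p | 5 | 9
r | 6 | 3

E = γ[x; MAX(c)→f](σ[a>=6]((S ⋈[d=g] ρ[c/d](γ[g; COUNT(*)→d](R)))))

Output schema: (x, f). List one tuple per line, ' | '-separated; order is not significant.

Stepwise |·|:
  S → 3
  R → 5
  γ[g; COUNT(*)→d](R) → 4
  ρ[c/d](γ[g; COUNT(*)→d](R)) → 4
  (S ⋈[d=g] ρ[c/d](γ[g; COUNT(*)→d](R))) → 1
  σ[a>=6]((S ⋈[d=g] ρ[c/d](γ[g; COUNT(*)→d](R)))) → 1
  γ[x; MAX(c)→f](σ[a>=6]((S ⋈[d=g] ρ[c/d](γ[g; COUNT(*)→d](R))))) → 1

== RESULT ==
x | f
r | 2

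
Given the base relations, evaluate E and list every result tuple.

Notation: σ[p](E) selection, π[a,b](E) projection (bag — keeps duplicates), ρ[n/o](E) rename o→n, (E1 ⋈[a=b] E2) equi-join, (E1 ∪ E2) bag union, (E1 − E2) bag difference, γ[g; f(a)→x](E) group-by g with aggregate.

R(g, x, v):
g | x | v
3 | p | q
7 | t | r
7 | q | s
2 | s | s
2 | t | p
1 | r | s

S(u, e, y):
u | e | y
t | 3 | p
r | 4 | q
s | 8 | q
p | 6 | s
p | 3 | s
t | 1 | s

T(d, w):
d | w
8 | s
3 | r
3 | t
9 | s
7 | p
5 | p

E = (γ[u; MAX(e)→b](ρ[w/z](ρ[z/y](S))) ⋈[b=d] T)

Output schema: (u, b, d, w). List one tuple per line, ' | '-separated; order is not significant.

Subexpression sizes:
  S → 6
  ρ[z/y](S) → 6
  ρ[w/z](ρ[z/y](S)) → 6
  γ[u; MAX(e)→b](ρ[w/z](ρ[z/y](S))) → 4
  T → 6
  (γ[u; MAX(e)→b](ρ[w/z](ρ[z/y](S))) ⋈[b=d] T) → 3

== RESULT ==
u | b | d | w
s | 8 | 8 | s
t | 3 | 3 | r
t | 3 | 3 | t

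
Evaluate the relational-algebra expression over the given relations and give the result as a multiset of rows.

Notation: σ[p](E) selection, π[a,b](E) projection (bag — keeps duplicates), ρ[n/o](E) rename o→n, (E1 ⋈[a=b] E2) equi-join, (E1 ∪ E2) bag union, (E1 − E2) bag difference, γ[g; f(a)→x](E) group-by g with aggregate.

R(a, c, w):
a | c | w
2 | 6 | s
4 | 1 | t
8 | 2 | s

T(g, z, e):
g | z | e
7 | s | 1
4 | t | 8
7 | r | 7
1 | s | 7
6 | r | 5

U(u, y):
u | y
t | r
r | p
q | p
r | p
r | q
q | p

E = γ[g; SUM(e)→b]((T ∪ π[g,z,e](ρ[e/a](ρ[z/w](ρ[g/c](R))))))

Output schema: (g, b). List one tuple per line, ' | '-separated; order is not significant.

Stepwise |·|:
  T → 5
  R → 3
  ρ[g/c](R) → 3
  ρ[z/w](ρ[g/c](R)) → 3
  ρ[e/a](ρ[z/w](ρ[g/c](R))) → 3
  π[g,z,e](ρ[e/a](ρ[z/w](ρ[g/c](R)))) → 3
  (T ∪ π[g,z,e](ρ[e/a](ρ[z/w](ρ[g/c](R))))) → 8
  γ[g; SUM(e)→b]((T ∪ π[g,z,e](ρ[e/a](ρ[z/w](ρ[g/c](R)))))) → 5

== RESULT ==
g | b
1 | 11
2 | 8
4 | 8
6 | 7
7 | 8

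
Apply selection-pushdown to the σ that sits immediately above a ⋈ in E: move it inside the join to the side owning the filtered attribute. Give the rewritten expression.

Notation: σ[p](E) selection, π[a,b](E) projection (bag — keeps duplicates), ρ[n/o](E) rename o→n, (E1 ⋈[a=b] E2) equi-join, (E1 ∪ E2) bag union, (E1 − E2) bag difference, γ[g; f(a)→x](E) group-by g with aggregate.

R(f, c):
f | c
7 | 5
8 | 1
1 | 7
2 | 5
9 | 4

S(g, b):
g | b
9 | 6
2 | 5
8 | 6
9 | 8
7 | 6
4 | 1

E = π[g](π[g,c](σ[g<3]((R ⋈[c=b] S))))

σ filters on g, owned by the right side.
E' = π[g](π[g,c]((R ⋈[c=b] σ[g<3](S))))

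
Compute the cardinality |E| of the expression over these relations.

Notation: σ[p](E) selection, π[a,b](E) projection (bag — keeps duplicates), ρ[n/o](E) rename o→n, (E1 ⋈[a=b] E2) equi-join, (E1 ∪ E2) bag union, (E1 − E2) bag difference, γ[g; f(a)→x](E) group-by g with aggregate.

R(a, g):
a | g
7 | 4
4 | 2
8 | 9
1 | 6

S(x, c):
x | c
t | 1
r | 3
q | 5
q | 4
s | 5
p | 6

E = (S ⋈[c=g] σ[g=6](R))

Subexpression sizes:
  S → 6
  R → 4
  σ[g=6](R) → 1
  (S ⋈[c=g] σ[g=6](R)) → 1

|E| = 1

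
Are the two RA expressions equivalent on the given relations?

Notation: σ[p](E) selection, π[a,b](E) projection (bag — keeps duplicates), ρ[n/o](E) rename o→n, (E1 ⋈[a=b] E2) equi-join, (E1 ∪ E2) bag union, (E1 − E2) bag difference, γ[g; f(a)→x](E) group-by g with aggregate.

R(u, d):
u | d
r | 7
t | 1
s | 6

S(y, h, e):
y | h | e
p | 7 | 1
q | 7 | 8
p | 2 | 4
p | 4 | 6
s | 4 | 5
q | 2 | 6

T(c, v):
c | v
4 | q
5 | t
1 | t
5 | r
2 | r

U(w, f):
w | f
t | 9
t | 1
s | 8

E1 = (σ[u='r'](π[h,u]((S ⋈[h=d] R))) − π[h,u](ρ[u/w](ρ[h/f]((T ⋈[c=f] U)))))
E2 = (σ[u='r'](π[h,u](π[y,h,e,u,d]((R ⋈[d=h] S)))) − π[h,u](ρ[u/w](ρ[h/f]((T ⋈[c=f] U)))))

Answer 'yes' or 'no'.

E1 row counts bottom-up:
  S → 6
  R → 3
  (S ⋈[h=d] R) → 2
  π[h,u]((S ⋈[h=d] R)) → 2
  σ[u='r'](π[h,u]((S ⋈[h=d] R))) → 2
  T → 5
  U → 3
  (T ⋈[c=f] U) → 1
  ρ[h/f]((T ⋈[c=f] U)) → 1
  ρ[u/w](ρ[h/f]((T ⋈[c=f] U))) → 1
  π[h,u](ρ[u/w](ρ[h/f]((T ⋈[c=f] U)))) → 1
  (σ[u='r'](π[h,u]((S ⋈[h=d] R))) − π[h,u](ρ[u/w](ρ[h/f]((T ⋈[c=f] U))))) → 2
E2 row counts bottom-up:
  R → 3
  S → 6
  (R ⋈[d=h] S) → 2
  π[y,h,e,u,d]((R ⋈[d=h] S)) → 2
  π[h,u](π[y,h,e,u,d]((R ⋈[d=h] S))) → 2
  σ[u='r'](π[h,u](π[y,h,e,u,d]((R ⋈[d=h] S)))) → 2
  T → 5
  U → 3
  (T ⋈[c=f] U) → 1
  ρ[h/f]((T ⋈[c=f] U)) → 1
  ρ[u/w](ρ[h/f]((T ⋈[c=f] U))) → 1
  π[h,u](ρ[u/w](ρ[h/f]((T ⋈[c=f] U)))) → 1
  (σ[u='r'](π[h,u](π[y,h,e,u,d]((R ⋈[d=h] S)))) − π[h,u](ρ[u/w](ρ[h/f]((T ⋈[c=f] U))))) → 2

E1 and E2 produce the same multiset:
h | u
7 | r
7 | r

yes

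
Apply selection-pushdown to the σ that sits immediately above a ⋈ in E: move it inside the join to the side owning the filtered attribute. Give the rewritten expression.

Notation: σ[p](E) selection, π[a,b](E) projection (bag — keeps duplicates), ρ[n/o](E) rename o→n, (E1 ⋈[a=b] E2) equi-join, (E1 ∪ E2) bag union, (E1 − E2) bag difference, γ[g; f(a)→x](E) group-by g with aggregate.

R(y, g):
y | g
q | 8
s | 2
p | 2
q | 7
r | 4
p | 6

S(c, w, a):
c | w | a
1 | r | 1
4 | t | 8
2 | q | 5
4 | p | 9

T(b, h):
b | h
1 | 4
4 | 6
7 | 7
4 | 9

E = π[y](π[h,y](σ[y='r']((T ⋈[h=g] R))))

σ filters on y, owned by the right side.
E' = π[y](π[h,y]((T ⋈[h=g] σ[y='r'](R))))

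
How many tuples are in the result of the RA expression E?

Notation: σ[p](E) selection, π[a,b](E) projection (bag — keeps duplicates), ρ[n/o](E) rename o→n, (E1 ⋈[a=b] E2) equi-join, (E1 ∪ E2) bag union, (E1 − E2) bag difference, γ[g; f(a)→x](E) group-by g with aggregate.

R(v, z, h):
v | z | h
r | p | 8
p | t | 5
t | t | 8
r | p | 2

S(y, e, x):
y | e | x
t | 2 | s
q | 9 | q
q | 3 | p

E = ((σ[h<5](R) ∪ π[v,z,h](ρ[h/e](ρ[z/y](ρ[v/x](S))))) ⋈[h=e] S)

Subexpression sizes:
  R → 4
  σ[h<5](R) → 1
  S → 3
  ρ[v/x](S) → 3
  ρ[z/y](ρ[v/x](S)) → 3
  ρ[h/e](ρ[z/y](ρ[v/x](S))) → 3
  π[v,z,h](ρ[h/e](ρ[z/y](ρ[v/x](S)))) → 3
  (σ[h<5](R) ∪ π[v,z,h](ρ[h/e](ρ[z/y](ρ[v/x](S))))) → 4
  S → 3
  ((σ[h<5](R) ∪ π[v,z,h](ρ[h/e](ρ[z/y](ρ[v/x](S))))) ⋈[h=e] S) → 4

|E| = 4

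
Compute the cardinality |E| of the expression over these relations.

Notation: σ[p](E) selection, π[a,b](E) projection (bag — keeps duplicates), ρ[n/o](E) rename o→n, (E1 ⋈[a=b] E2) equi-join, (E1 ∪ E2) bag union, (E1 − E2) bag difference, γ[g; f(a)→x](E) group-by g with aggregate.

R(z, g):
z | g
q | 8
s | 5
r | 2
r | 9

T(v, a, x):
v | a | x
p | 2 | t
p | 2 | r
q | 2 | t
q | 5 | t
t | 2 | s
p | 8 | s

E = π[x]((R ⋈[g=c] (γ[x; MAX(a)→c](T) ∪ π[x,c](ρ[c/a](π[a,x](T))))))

Per-node cardinality:
  R → 4
  T → 6
  γ[x; MAX(a)→c](T) → 3
  T → 6
  π[a,x](T) → 6
  ρ[c/a](π[a,x](T)) → 6
  π[x,c](ρ[c/a](π[a,x](T))) → 6
  (γ[x; MAX(a)→c](T) ∪ π[x,c](ρ[c/a](π[a,x](T)))) → 9
  (R ⋈[g=c] (γ[x; MAX(a)→c](T) ∪ π[x,c](ρ[c/a](π[a,x](T))))) → 9
  π[x]((R ⋈[g=c] (γ[x; MAX(a)→c](T) ∪ π[x,c](ρ[c/a](π[a,x](T)))))) → 9

|E| = 9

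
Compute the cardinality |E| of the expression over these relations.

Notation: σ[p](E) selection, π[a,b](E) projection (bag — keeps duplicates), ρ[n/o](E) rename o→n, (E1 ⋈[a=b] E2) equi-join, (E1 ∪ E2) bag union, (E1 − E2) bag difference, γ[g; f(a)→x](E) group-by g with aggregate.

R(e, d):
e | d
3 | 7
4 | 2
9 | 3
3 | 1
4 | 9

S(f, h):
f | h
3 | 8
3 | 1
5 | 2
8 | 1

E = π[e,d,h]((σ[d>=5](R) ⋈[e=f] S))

Subexpression sizes:
  R → 5
  σ[d>=5](R) → 2
  S → 4
  (σ[d>=5](R) ⋈[e=f] S) → 2
  π[e,d,h]((σ[d>=5](R) ⋈[e=f] S)) → 2

|E| = 2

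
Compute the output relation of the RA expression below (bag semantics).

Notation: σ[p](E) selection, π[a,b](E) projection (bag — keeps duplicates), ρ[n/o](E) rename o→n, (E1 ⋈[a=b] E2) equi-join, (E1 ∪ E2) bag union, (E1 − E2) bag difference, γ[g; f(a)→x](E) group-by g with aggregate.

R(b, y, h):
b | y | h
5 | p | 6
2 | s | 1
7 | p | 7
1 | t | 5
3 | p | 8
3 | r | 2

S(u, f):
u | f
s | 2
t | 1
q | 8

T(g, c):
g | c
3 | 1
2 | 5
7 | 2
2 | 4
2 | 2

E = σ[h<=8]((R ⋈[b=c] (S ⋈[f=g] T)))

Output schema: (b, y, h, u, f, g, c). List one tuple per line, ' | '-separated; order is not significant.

Row counts bottom-up:
  R → 6
  S → 3
  T → 5
  (S ⋈[f=g] T) → 3
  (R ⋈[b=c] (S ⋈[f=g] T)) → 2
  σ[h<=8]((R ⋈[b=c] (S ⋈[f=g] T))) → 2

== RESULT ==
b | y | h | u | f | g | c
2 | s | 1 | s | 2 | 2 | 2
5 | p | 6 | s | 2 | 2 | 5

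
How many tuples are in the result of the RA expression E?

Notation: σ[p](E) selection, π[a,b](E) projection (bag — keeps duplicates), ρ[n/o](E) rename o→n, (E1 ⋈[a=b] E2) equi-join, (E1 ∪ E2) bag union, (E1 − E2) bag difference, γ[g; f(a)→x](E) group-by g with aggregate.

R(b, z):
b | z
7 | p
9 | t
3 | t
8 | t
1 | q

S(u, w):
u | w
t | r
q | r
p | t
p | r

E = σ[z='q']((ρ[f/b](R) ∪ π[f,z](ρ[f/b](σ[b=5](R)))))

Stepwise |·|:
  R → 5
  ρ[f/b](R) → 5
  R → 5
  σ[b=5](R) → 0
  ρ[f/b](σ[b=5](R)) → 0
  π[f,z](ρ[f/b](σ[b=5](R))) → 0
  (ρ[f/b](R) ∪ π[f,z](ρ[f/b](σ[b=5](R)))) → 5
  σ[z='q']((ρ[f/b](R) ∪ π[f,z](ρ[f/b](σ[b=5](R))))) → 1

|E| = 1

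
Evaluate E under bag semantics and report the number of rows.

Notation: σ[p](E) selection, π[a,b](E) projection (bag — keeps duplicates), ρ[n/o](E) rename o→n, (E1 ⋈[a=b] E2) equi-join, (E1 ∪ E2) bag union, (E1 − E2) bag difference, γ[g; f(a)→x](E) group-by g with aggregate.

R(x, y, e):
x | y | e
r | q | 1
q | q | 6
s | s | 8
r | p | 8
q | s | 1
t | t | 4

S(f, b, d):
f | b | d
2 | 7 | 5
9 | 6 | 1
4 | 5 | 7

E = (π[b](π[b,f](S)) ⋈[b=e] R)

Stepwise |·|:
  S → 3
  π[b,f](S) → 3
  π[b](π[b,f](S)) → 3
  R → 6
  (π[b](π[b,f](S)) ⋈[b=e] R) → 1

|E| = 1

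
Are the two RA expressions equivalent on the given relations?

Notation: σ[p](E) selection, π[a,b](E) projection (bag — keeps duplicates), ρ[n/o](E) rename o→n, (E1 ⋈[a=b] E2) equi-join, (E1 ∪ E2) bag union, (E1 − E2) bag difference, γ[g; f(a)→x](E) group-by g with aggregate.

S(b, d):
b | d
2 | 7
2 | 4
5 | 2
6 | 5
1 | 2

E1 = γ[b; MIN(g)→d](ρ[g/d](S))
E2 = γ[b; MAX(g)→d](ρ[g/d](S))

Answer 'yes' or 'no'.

E1 subexpression sizes:
  S → 5
  ρ[g/d](S) → 5
  γ[b; MIN(g)→d](ρ[g/d](S)) → 4
E2 subexpression sizes:
  S → 5
  ρ[g/d](S) → 5
  γ[b; MAX(g)→d](ρ[g/d](S)) → 4

E1 result:
b | d
1 | 2
2 | 4
5 | 2
6 | 5
E2 result:
b | d
1 | 2
2 | 7
5 | 2
6 | 5
Witness: (2, 4) appears 1× in E1 but 0× in E2.

no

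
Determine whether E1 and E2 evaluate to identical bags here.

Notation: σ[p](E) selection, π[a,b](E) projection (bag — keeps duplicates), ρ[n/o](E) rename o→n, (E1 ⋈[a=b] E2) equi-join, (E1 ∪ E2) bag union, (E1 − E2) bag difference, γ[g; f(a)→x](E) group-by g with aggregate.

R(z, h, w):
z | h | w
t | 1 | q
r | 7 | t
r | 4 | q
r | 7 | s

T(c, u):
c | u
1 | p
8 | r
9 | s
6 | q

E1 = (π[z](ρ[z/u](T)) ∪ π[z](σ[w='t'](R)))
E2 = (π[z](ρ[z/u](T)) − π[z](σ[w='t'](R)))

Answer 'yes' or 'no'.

E1 subexpression sizes:
  T → 4
  ρ[z/u](T) → 4
  π[z](ρ[z/u](T)) → 4
  R → 4
  σ[w='t'](R) → 1
  π[z](σ[w='t'](R)) → 1
  (π[z](ρ[z/u](T)) ∪ π[z](σ[w='t'](R))) → 5
E2 subexpression sizes:
  T → 4
  ρ[z/u](T) → 4
  π[z](ρ[z/u](T)) → 4
  R → 4
  σ[w='t'](R) → 1
  π[z](σ[w='t'](R)) → 1
  (π[z](ρ[z/u](T)) − π[z](σ[w='t'](R))) → 3

E1 result:
z
p
q
r
r
s
E2 result:
z
p
q
s
Witness: ('r',) appears 2× in E1 but 0× in E2.

no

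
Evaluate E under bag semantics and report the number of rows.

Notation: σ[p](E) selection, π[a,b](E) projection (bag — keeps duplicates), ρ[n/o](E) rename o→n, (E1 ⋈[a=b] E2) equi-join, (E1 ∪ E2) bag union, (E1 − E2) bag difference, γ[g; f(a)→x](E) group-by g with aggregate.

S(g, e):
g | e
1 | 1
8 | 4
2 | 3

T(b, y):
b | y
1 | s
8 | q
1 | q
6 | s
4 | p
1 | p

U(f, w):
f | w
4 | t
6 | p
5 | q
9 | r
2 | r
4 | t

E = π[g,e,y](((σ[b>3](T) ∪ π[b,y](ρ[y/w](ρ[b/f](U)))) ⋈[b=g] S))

Per-node cardinality:
  T → 6
  σ[b>3](T) → 3
  U → 6
  ρ[b/f](U) → 6
  ρ[y/w](ρ[b/f](U)) → 6
  π[b,y](ρ[y/w](ρ[b/f](U))) → 6
  (σ[b>3](T) ∪ π[b,y](ρ[y/w](ρ[b/f](U)))) → 9
  S → 3
  ((σ[b>3](T) ∪ π[b,y](ρ[y/w](ρ[b/f](U)))) ⋈[b=g] S) → 2
  π[g,e,y](((σ[b>3](T) ∪ π[b,y](ρ[y/w](ρ[b/f](U)))) ⋈[b=g] S)) → 2

|E| = 2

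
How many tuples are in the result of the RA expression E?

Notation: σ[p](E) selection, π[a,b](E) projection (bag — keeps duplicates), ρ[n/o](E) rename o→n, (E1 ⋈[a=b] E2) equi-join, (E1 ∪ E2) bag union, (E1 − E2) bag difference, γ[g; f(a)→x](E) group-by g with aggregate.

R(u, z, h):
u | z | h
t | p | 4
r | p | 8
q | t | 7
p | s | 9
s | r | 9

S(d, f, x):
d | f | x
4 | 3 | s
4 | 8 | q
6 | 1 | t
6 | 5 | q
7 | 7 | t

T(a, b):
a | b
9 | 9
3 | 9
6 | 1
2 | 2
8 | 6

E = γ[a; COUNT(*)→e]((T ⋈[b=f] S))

Row counts bottom-up:
  T → 5
  S → 5
  (T ⋈[b=f] S) → 1
  γ[a; COUNT(*)→e]((T ⋈[b=f] S)) → 1

|E| = 1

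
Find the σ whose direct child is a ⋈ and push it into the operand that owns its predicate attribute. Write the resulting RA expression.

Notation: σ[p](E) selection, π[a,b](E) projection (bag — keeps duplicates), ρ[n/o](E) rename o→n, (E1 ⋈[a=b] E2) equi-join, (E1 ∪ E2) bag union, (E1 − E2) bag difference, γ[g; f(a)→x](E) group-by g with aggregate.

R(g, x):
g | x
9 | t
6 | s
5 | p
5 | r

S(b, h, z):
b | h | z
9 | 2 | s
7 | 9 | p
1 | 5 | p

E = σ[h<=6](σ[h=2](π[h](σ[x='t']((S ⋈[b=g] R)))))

σ filters on x, owned by the right side.
E' = σ[h<=6](σ[h=2](π[h]((S ⋈[b=g] σ[x='t'](R)))))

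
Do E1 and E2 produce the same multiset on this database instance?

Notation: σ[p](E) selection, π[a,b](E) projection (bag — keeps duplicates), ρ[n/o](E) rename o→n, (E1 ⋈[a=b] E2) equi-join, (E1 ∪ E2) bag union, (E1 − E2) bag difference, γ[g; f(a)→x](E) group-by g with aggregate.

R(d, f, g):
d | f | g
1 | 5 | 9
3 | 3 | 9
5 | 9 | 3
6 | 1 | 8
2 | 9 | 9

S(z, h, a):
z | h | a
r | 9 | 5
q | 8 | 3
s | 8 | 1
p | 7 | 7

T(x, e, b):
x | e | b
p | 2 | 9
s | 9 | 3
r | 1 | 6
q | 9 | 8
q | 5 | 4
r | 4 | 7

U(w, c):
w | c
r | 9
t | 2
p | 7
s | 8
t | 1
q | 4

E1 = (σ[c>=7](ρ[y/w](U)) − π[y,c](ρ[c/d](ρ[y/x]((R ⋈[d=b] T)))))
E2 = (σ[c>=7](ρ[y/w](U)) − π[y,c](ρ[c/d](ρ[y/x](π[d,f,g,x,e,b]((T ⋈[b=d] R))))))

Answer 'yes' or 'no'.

E1 row counts bottom-up:
  U → 6
  ρ[y/w](U) → 6
  σ[c>=7](ρ[y/w](U)) → 3
  R → 5
  T → 6
  (R ⋈[d=b] T) → 2
  ρ[y/x]((R ⋈[d=b] T)) → 2
  ρ[c/d](ρ[y/x]((R ⋈[d=b] T))) → 2
  π[y,c](ρ[c/d](ρ[y/x]((R ⋈[d=b] T)))) → 2
  (σ[c>=7](ρ[y/w](U)) − π[y,c](ρ[c/d](ρ[y/x]((R ⋈[d=b] T))))) → 3
E2 row counts bottom-up:
  U → 6
  ρ[y/w](U) → 6
  σ[c>=7](ρ[y/w](U)) → 3
  T → 6
  R → 5
  (T ⋈[b=d] R) → 2
  π[d,f,g,x,e,b]((T ⋈[b=d] R)) → 2
  ρ[y/x](π[d,f,g,x,e,b]((T ⋈[b=d] R))) → 2
  ρ[c/d](ρ[y/x](π[d,f,g,x,e,b]((T ⋈[b=d] R)))) → 2
  π[y,c](ρ[c/d](ρ[y/x](π[d,f,g,x,e,b]((T ⋈[b=d] R))))) → 2
  (σ[c>=7](ρ[y/w](U)) − π[y,c](ρ[c/d](ρ[y/x](π[d,f,g,x,e,b]((T ⋈[b=d] R)))))) → 3

E1 and E2 produce the same multiset:
y | c
p | 7
r | 9
s | 8

yes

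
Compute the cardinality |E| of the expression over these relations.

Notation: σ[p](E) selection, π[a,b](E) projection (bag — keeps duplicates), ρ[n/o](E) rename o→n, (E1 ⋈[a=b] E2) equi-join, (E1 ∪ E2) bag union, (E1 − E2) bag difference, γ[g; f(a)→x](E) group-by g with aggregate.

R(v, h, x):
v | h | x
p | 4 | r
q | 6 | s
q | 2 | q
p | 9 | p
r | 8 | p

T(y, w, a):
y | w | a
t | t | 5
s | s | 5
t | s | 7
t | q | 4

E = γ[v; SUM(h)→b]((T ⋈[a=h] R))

Per-node cardinality:
  T → 4
  R → 5
  (T ⋈[a=h] R) → 1
  γ[v; SUM(h)→b]((T ⋈[a=h] R)) → 1

|E| = 1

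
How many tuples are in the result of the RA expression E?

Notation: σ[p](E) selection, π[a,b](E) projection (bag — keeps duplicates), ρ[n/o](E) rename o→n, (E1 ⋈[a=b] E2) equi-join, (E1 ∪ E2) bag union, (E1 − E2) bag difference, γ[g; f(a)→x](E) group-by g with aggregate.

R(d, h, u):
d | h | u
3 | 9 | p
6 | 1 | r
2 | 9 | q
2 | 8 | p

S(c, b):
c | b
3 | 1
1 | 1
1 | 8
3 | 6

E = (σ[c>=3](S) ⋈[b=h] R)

Per-node cardinality:
  S → 4
  σ[c>=3](S) → 2
  R → 4
  (σ[c>=3](S) ⋈[b=h] R) → 1

|E| = 1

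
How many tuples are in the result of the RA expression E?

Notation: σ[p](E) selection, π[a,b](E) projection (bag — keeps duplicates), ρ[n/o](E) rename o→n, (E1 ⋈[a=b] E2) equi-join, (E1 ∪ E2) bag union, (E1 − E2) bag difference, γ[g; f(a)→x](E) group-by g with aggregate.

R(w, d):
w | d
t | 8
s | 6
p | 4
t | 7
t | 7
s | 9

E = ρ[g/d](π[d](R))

Row counts bottom-up:
  R → 6
  π[d](R) → 6
  ρ[g/d](π[d](R)) → 6

|E| = 6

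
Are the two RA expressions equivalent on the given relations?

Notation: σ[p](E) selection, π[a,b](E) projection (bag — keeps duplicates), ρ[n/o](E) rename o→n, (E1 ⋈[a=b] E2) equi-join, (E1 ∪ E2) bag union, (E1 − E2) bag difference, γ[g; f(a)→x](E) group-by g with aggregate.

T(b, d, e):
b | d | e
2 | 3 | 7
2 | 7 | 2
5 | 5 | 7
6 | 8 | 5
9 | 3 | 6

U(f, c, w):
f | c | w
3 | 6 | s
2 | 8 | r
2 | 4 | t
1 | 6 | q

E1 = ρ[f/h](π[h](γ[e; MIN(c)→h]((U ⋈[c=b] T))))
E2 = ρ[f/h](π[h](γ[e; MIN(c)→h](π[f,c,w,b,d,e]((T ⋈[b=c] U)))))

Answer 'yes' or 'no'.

E1 row counts bottom-up:
  U → 4
  T → 5
  (U ⋈[c=b] T) → 2
  γ[e; MIN(c)→h]((U ⋈[c=b] T)) → 1
  π[h](γ[e; MIN(c)→h]((U ⋈[c=b] T))) → 1
  ρ[f/h](π[h](γ[e; MIN(c)→h]((U ⋈[c=b] T)))) → 1
E2 row counts bottom-up:
  T → 5
  U → 4
  (T ⋈[b=c] U) → 2
  π[f,c,w,b,d,e]((T ⋈[b=c] U)) → 2
  γ[e; MIN(c)→h](π[f,c,w,b,d,e]((T ⋈[b=c] U))) → 1
  π[h](γ[e; MIN(c)→h](π[f,c,w,b,d,e]((T ⋈[b=c] U)))) → 1
  ρ[f/h](π[h](γ[e; MIN(c)→h](π[f,c,w,b,d,e]((T ⋈[b=c] U))))) → 1

E1 and E2 produce the same multiset:
f
6

yes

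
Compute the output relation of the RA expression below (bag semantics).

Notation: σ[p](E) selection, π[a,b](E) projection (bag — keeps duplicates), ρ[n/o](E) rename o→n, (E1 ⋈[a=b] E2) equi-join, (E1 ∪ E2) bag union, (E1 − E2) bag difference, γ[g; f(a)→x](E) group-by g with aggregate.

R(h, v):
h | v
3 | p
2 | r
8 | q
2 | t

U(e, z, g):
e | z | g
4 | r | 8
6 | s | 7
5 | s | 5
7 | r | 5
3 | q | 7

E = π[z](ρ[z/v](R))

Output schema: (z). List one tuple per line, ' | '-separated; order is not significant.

Row counts bottom-up:
  R → 4
  ρ[z/v](R) → 4
  π[z](ρ[z/v](R)) → 4

== RESULT ==
z
p
q
r
t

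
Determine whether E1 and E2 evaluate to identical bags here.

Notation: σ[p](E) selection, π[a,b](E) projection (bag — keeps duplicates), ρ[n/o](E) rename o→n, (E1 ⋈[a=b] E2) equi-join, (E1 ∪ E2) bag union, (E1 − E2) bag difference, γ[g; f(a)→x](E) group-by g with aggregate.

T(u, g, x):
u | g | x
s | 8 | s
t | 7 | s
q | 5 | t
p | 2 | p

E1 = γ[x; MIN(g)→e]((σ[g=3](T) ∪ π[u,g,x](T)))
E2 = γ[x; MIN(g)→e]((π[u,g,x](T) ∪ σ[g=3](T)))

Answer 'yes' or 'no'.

E1 row counts bottom-up:
  T → 4
  σ[g=3](T) → 0
  T → 4
  π[u,g,x](T) → 4
  (σ[g=3](T) ∪ π[u,g,x](T)) → 4
  γ[x; MIN(g)→e]((σ[g=3](T) ∪ π[u,g,x](T))) → 3
E2 row counts bottom-up:
  T → 4
  π[u,g,x](T) → 4
  T → 4
  σ[g=3](T) → 0
  (π[u,g,x](T) ∪ σ[g=3](T)) → 4
  γ[x; MIN(g)→e]((π[u,g,x](T) ∪ σ[g=3](T))) → 3

E1 and E2 produce the same multiset:
x | e
p | 2
s | 7
t | 5

yes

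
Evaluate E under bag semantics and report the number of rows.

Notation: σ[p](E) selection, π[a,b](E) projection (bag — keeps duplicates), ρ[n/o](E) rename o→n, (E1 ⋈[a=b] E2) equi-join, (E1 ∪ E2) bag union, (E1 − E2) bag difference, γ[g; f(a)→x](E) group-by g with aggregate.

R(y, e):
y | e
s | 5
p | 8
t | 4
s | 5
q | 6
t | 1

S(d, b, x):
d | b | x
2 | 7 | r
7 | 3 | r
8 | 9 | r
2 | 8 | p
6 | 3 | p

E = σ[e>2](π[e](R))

Row counts bottom-up:
  R → 6
  π[e](R) → 6
  σ[e>2](π[e](R)) → 5

|E| = 5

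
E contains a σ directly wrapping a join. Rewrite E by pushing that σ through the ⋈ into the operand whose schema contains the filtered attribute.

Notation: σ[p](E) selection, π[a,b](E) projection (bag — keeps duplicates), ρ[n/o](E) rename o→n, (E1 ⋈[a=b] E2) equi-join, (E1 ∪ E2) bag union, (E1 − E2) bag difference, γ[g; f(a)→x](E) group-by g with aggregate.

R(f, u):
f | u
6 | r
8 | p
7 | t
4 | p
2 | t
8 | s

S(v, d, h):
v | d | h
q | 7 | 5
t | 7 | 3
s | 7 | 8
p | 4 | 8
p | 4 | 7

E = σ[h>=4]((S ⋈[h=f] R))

σ filters on h, owned by the left side.
E' = (σ[h>=4](S) ⋈[h=f] R)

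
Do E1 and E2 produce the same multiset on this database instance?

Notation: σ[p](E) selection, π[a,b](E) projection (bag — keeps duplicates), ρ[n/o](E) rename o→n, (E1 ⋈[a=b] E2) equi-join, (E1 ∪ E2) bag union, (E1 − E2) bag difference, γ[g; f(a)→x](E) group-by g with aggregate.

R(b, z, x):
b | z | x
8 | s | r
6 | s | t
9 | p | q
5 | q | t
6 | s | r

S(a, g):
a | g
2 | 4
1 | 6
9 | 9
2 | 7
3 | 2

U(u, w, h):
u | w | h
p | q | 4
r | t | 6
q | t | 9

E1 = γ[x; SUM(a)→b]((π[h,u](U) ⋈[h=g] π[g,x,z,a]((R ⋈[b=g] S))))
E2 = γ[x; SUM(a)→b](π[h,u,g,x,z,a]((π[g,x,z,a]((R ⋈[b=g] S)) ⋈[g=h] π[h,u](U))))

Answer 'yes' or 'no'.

E1 stepwise |·|:
  U → 3
  π[h,u](U) → 3
  R → 5
  S → 5
  (R ⋈[b=g] S) → 3
  π[g,x,z,a]((R ⋈[b=g] S)) → 3
  (π[h,u](U) ⋈[h=g] π[g,x,z,a]((R ⋈[b=g] S))) → 3
  γ[x; SUM(a)→b]((π[h,u](U) ⋈[h=g] π[g,x,z,a]((R ⋈[b=g] S)))) → 3
E2 stepwise |·|:
  R → 5
  S → 5
  (R ⋈[b=g] S) → 3
  π[g,x,z,a]((R ⋈[b=g] S)) → 3
  U → 3
  π[h,u](U) → 3
  (π[g,x,z,a]((R ⋈[b=g] S)) ⋈[g=h] π[h,u](U)) → 3
  π[h,u,g,x,z,a]((π[g,x,z,a]((R ⋈[b=g] S)) ⋈[g=h] π[h,u](U))) → 3
  γ[x; SUM(a)→b](π[h,u,g,x,z,a]((π[g,x,z,a]((R ⋈[b=g] S)) ⋈[g=h] π[h,u](U)))) → 3

E1 and E2 produce the same multiset:
x | b
q | 9
r | 1
t | 1

yes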